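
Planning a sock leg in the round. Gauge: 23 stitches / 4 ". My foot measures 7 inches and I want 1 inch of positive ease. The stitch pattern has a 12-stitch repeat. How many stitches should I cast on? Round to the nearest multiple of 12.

Cast on 48 stitches.

Finished = 7 + 1 = 8 inches.
23 / 4 = 5.75 sts/in.
8 × 5.75 = 46.00 sts.
Nearest multiple of 12: 48.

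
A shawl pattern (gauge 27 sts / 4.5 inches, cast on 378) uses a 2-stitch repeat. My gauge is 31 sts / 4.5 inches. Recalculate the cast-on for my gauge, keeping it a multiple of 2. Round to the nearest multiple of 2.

378 × 31 / 27 = 434.00.
Nearest multiple of 2: 434.

Cast on 434 stitches.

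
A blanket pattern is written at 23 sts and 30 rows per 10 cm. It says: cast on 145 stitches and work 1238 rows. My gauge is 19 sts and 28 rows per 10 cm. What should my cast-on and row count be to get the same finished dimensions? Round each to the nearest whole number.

Cast on 120 stitches; work 1155 rows.

Stitches: 145 × 19/23 = 119.78 → 120.
Rows: 1238 × 28/30 = 1155.47 → 1155.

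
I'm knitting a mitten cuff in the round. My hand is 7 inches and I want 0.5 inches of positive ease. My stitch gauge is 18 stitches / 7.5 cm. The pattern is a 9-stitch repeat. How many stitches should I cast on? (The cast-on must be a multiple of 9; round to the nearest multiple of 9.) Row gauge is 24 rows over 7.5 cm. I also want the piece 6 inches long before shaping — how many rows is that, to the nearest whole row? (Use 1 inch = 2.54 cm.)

Finished = 7 + 0.5 = 7.5 inches.
7.5 inches × 2.54 = 19.05 cm.
18/7.5 = 2.4 sts per cm; 19.05 × 2.4 = 45.72 sts.
Nearest multiple of 9 → 45.
6 inches = 15.24 cm; × 3.2 = 48.77 → 49 rows.

Cast on 45 stitches; work 49 rows.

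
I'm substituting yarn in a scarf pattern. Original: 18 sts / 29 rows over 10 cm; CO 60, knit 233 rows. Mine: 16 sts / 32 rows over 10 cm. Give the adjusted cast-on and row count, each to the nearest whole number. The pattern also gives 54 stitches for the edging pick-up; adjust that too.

Cast on 53 stitches; work 257 rows; edging pick-up 48 stitches.

Stitches: 60 × 16/18 = 53.33 → 53.
Rows: 233 × 32/29 = 257.10 → 257.
edging pick-up: 54 × 16/18 = 48.00 → 48.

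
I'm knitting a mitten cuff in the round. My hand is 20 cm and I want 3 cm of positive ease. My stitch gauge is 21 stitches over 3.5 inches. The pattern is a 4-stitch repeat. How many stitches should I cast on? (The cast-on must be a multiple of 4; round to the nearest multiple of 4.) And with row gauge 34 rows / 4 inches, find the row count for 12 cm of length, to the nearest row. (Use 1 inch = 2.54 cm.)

Finished = 20 + 3 = 23 cm.
23 cm × 1/2.54 = 9.06 inches.
21/3.5 = 6 sts per in; 9.06 × 6 = 54.33 sts.
Nearest multiple of 4 → 56.
12 cm = 4.72 inches; × 8.5 = 40.16 → 40 rows.

Cast on 56 stitches; work 40 rows.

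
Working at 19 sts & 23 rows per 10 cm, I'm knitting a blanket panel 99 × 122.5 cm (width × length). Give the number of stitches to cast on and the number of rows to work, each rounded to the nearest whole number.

Stitch gauge = 19/10 = 1.9 sts/cm; 99 × 1.9 = 188.10 → 188 sts.
Row gauge = 23/10 = 2.3 rows/cm; 122.5 × 2.3 = 281.75 → 282 rows.

Cast on 188 stitches and work 282 rows.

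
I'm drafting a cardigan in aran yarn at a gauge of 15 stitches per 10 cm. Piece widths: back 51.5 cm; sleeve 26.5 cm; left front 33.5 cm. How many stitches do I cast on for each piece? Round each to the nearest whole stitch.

back 77; sleeve 40; left front 50.

Rate = 15/10 = 1.5 sts per cm.
back: 51.5 × 1.5 = 77.25 → 77.
sleeve: 26.5 × 1.5 = 39.75 → 40.
left front: 33.5 × 1.5 = 50.25 → 50.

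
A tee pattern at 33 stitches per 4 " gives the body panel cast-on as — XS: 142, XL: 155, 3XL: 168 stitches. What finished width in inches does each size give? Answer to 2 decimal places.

33/4 = 8.25 sts per in.
XS: 142 / 8.25 = 17.212 → 17.21 in.
XL: 155 / 8.25 = 18.788 → 18.79 in.
3XL: 168 / 8.25 = 20.364 → 20.36 in.

XS 17.21 inches; XL 18.79 inches; 3XL 20.36 inches.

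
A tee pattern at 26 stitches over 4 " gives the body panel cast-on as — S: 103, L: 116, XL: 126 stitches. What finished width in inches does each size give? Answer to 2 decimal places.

26/4 = 6.5 sts per in.
S: 103 / 6.5 = 15.846 → 15.85 in.
L: 116 / 6.5 = 17.846 → 17.85 in.
XL: 126 / 6.5 = 19.385 → 19.38 in.

S 15.85 inches; L 17.85 inches; XL 19.38 inches.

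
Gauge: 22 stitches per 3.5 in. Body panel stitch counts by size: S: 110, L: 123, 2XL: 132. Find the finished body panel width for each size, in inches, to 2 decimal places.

S 17.50 inches; L 19.57 inches; 2XL 21.00 inches.

22/3.5 = 6.286 sts per in.
S: 110 / 6.286 = 17.500 → 17.50 in.
L: 123 / 6.286 = 19.568 → 19.57 in.
2XL: 132 / 6.286 = 21.000 → 21.00 in.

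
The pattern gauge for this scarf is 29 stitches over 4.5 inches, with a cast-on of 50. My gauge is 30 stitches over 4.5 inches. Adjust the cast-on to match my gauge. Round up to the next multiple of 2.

Scale factor = 30 / 29 = 1.034.
50 × 30 / 29 = 51.72 sts.
→ 52 sts.

CO 52 sts.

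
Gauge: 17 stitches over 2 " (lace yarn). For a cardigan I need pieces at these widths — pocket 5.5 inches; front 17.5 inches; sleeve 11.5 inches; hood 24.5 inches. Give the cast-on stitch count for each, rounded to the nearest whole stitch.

pocket 47; front 149; sleeve 98; hood 208.

Rate = 17/2 = 8.5 sts per in.
pocket: 5.5 × 8.5 = 46.75 → 47.
front: 17.5 × 8.5 = 148.75 → 149.
sleeve: 11.5 × 8.5 = 97.75 → 98.
hood: 24.5 × 8.5 = 208.25 → 208.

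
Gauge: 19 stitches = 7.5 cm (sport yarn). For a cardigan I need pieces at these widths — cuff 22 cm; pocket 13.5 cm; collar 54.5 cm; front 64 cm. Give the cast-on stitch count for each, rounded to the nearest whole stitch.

Rate = 19/7.5 = 2.533 sts per cm.
cuff: 22 × 2.533 = 55.73 → 56.
pocket: 13.5 × 2.533 = 34.20 → 34.
collar: 54.5 × 2.533 = 138.07 → 138.
front: 64 × 2.533 = 162.13 → 162.

cuff 56; pocket 34; collar 138; front 162.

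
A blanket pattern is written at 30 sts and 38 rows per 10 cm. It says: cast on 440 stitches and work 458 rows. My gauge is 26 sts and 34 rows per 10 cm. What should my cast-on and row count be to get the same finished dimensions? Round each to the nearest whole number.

Stitches: 440 × 26/30 = 381.33 → 381.
Rows: 458 × 34/38 = 409.79 → 410.

Cast on 381 stitches; work 410 rows.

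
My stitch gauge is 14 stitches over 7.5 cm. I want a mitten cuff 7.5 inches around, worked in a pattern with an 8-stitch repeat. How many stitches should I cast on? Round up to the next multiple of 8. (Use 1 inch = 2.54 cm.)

7.5 in = 7.5 × 2.54 = 19.05 cm.
14 / 7.5 = 1.867 sts/cm.
19.05 × 1.867 = 35.56 sts.
→ 40.

40 stitches.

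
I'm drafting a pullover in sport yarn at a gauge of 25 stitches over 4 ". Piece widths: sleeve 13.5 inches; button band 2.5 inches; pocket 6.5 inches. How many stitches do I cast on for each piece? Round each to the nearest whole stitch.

sleeve 84; button band 16; pocket 41.

Rate = 25/4 = 6.25 sts per in.
sleeve: 13.5 × 6.25 = 84.38 → 84.
button band: 2.5 × 6.25 = 15.62 → 16.
pocket: 6.5 × 6.25 = 40.62 → 41.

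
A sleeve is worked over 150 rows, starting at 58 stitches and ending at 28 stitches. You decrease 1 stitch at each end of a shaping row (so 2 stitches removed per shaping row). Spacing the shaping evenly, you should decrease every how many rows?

Stitches to remove: |28 − 58| = 30.
Shaping rows needed: 30 / 2 = 15.
150 rows / 15 = every 10 rows.

Decrease every 10th row.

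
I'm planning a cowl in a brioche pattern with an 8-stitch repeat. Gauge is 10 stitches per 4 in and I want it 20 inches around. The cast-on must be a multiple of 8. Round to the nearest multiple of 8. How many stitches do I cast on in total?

10 / 4 = 2.5 sts per inch.
20 × 2.5 = 50.00 sts.
Nearest multiple of 8: 48.

CO 48 sts.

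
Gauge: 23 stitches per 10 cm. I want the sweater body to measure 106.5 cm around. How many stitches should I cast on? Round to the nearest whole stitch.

23 stitches / 10 cm = 2.3 stitches per cm.
106.5 × 2.3 = 244.95 stitches.
Round to nearest → 245.

Cast on 245 stitches.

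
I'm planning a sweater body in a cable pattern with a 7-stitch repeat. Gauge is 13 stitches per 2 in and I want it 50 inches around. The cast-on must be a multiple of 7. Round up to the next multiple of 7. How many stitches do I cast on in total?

13 / 2 = 6.5 sts per inch.
50 × 6.5 = 325.00 sts.
Next multiple of 7: 329.

Cast on 329 stitches.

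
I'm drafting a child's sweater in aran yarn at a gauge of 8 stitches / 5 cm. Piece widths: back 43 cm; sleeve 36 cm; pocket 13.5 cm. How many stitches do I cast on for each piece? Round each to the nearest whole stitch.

Rate = 8/5 = 1.6 sts per cm.
back: 43 × 1.6 = 68.80 → 69.
sleeve: 36 × 1.6 = 57.60 → 58.
pocket: 13.5 × 1.6 = 21.60 → 22.

back 69; sleeve 58; pocket 22.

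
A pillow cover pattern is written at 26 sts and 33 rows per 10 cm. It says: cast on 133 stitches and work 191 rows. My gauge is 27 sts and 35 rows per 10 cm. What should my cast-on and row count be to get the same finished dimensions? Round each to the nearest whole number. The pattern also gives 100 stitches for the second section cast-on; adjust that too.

Cast on 138 stitches; work 203 rows; second section cast-on 104 stitches.

Stitches: 133 × 27/26 = 138.12 → 138.
Rows: 191 × 35/33 = 202.58 → 203.
second section cast-on: 100 × 27/26 = 103.85 → 104.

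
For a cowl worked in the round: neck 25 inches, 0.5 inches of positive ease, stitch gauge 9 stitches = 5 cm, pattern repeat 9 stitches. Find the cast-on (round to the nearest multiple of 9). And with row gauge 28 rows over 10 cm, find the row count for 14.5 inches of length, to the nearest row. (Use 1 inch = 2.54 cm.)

Finished = 25 + 0.5 = 25.5 inches.
25.5 inches × 2.54 = 64.77 cm.
9/5 = 1.8 sts per cm; 64.77 × 1.8 = 116.59 sts.
Nearest multiple of 9 → 117.
14.5 inches = 36.83 cm; × 2.8 = 103.12 → 103 rows.

Cast on 117 stitches; work 103 rows.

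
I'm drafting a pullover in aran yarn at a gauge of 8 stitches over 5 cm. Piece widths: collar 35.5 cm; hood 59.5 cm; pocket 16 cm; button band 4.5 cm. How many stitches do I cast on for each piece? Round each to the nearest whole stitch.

collar 57; hood 95; pocket 26; button band 7.

Rate = 8/5 = 1.6 sts per cm.
collar: 35.5 × 1.6 = 56.80 → 57.
hood: 59.5 × 1.6 = 95.20 → 95.
pocket: 16 × 1.6 = 25.60 → 26.
button band: 4.5 × 1.6 = 7.20 → 7.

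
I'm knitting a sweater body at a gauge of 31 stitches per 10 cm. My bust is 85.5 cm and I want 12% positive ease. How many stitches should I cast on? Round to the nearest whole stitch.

CO 297 sts.

Finished = 85.5 × 1.12 = 95.76 cm.
31 / 10 = 3.1 sts per cm.
95.76 × 3.1 = 296.86 sts.
→ 297 sts.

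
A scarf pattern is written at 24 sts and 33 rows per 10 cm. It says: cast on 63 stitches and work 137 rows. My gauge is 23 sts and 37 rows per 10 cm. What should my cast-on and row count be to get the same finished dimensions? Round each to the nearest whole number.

Stitches: 63 × 23/24 = 60.38 → 60.
Rows: 137 × 37/33 = 153.61 → 154.

Cast on 60 stitches; work 154 rows.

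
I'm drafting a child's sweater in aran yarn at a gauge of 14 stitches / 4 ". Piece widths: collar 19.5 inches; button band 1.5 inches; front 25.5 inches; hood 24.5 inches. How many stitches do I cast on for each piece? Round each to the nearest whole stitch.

Rate = 14/4 = 3.5 sts per in.
collar: 19.5 × 3.5 = 68.25 → 68.
button band: 1.5 × 3.5 = 5.25 → 5.
front: 25.5 × 3.5 = 89.25 → 89.
hood: 24.5 × 3.5 = 85.75 → 86.

collar 68; button band 5; front 89; hood 86.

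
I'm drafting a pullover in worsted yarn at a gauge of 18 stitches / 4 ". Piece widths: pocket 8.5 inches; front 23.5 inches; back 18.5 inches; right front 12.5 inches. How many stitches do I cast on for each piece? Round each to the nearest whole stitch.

pocket 38; front 106; back 83; right front 56.

Rate = 18/4 = 4.5 sts per in.
pocket: 8.5 × 4.5 = 38.25 → 38.
front: 23.5 × 4.5 = 105.75 → 106.
back: 18.5 × 4.5 = 83.25 → 83.
right front: 12.5 × 4.5 = 56.25 → 56.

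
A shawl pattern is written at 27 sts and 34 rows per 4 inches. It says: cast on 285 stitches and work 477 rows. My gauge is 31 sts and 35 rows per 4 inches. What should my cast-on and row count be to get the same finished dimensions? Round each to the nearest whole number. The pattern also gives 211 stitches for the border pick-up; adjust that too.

Stitches: 285 × 31/27 = 327.22 → 327.
Rows: 477 × 35/34 = 491.03 → 491.
border pick-up: 211 × 31/27 = 242.26 → 242.

Cast on 327 stitches; work 491 rows; border pick-up 242 stitches.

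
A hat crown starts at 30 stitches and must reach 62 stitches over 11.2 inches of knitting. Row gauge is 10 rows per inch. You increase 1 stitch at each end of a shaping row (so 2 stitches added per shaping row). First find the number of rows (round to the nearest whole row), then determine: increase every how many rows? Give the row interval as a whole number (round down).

Increase every 7th row.

Rows = 11.2 × 10 = 112.0 → 112 rows.
Stitches to add: 32 → 16 shaping rows (at 2 st each).
112 / 16 = 7.00 → every 7 rows.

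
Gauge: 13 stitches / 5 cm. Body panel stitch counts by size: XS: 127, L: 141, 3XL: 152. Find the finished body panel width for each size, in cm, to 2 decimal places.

13/5 = 2.6 sts per cm.
XS: 127 / 2.6 = 48.846 → 48.85 cm.
L: 141 / 2.6 = 54.231 → 54.23 cm.
3XL: 152 / 2.6 = 58.462 → 58.46 cm.

XS 48.85 cm; L 54.23 cm; 3XL 58.46 cm.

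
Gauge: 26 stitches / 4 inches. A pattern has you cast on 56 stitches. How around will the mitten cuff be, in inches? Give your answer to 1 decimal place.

26 stitches / 4 inch = 6.5 stitches per inch.
56 / 6.5 = 8.62 inches.

8.6 inches.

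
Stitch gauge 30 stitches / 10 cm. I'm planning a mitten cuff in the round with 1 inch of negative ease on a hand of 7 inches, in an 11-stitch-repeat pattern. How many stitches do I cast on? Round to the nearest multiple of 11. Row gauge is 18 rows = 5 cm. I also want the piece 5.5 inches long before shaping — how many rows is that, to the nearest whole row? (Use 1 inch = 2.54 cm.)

Finished = 7 − 1 = 6 inches.
6 inches × 2.54 = 15.24 cm.
30/10 = 3 sts per cm; 15.24 × 3 = 45.72 sts.
Nearest multiple of 11 → 44.
5.5 inches = 13.97 cm; × 3.6 = 50.29 → 50 rows.

Cast on 44 stitches; work 50 rows.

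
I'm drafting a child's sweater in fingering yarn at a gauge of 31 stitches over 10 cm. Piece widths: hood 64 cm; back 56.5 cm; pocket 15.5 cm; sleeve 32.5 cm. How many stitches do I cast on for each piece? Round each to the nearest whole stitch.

Rate = 31/10 = 3.1 sts per cm.
hood: 64 × 3.1 = 198.40 → 198.
back: 56.5 × 3.1 = 175.15 → 175.
pocket: 15.5 × 3.1 = 48.05 → 48.
sleeve: 32.5 × 3.1 = 100.75 → 101.

hood 198; back 175; pocket 48; sleeve 101.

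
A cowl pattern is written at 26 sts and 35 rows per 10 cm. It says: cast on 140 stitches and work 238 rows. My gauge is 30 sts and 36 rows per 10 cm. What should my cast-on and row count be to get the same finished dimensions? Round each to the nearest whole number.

Stitches: 140 × 30/26 = 161.54 → 162.
Rows: 238 × 36/35 = 244.80 → 245.

Cast on 162 stitches; work 245 rows.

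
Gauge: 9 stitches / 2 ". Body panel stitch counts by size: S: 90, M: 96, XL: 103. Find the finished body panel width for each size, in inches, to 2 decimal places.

S 20.00 inches; M 21.33 inches; XL 22.89 inches.

9/2 = 4.5 sts per in.
S: 90 / 4.5 = 20.000 → 20.00 in.
M: 96 / 4.5 = 21.333 → 21.33 in.
XL: 103 / 4.5 = 22.889 → 22.89 in.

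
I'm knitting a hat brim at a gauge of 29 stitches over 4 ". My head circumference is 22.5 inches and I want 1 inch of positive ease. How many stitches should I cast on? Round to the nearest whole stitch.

Finished = 22.5 + 1 = 23.5 in.
29 / 4 = 7.25 sts per inch.
23.50 × 7.25 = 170.38 sts.
→ 170 sts.

CO 170 sts.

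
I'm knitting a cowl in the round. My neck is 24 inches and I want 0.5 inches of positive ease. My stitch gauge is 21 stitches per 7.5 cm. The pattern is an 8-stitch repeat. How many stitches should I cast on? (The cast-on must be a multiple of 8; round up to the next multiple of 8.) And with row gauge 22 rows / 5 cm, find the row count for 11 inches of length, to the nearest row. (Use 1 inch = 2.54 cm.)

Cast on 176 stitches; work 123 rows.

Finished = 24 + 0.5 = 24.5 inches.
24.5 inches × 2.54 = 62.23 cm.
21/7.5 = 2.8 sts per cm; 62.23 × 2.8 = 174.24 sts.
Next multiple of 8 → 176.
11 inches = 27.94 cm; × 4.4 = 122.94 → 123 rows.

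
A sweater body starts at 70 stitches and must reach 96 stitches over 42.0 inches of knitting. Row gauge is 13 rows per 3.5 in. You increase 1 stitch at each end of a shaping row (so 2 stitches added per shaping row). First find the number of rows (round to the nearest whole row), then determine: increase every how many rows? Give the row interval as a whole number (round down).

Rows = 42.0 × 3.714 = 156.0 → 156 rows.
Stitches to add: 26 → 13 shaping rows (at 2 st each).
156 / 13 = 12.00 → every 12 rows.

Increase every 12th row.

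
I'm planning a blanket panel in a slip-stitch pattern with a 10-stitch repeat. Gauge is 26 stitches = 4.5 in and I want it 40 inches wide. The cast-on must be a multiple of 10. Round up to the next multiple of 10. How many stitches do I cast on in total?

CO 240 sts.

26 / 4.5 = 5.778 sts per inch.
40 × 5.778 = 231.11 sts.
Next multiple of 10: 240.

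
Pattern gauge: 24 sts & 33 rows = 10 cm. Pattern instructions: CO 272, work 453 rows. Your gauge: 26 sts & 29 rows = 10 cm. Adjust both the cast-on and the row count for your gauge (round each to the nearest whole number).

Stitches: 272 × 26/24 = 294.67 → 295.
Rows: 453 × 29/33 = 398.09 → 398.

Cast on 295 stitches; work 398 rows.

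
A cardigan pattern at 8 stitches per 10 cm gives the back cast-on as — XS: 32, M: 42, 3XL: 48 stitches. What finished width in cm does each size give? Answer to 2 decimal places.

XS 40.00 cm; M 52.50 cm; 3XL 60.00 cm.

8/10 = 0.8 sts per cm.
XS: 32 / 0.8 = 40.000 → 40.00 cm.
M: 42 / 0.8 = 52.500 → 52.50 cm.
3XL: 48 / 0.8 = 60.000 → 60.00 cm.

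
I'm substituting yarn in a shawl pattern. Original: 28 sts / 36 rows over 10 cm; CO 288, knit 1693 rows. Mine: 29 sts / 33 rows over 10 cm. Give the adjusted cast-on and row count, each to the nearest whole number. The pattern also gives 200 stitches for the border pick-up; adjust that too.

Stitches: 288 × 29/28 = 298.29 → 298.
Rows: 1693 × 33/36 = 1551.92 → 1552.
border pick-up: 200 × 29/28 = 207.14 → 207.

Cast on 298 stitches; work 1552 rows; border pick-up 207 stitches.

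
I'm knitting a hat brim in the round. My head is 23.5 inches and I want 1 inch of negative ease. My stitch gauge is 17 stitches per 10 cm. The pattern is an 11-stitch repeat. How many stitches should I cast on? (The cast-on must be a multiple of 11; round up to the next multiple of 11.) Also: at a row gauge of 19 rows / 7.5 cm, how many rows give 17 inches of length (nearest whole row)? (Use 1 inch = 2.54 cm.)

Cast on 99 stitches; work 109 rows.

Finished = 23.5 − 1 = 22.5 inches.
22.5 inches × 2.54 = 57.15 cm.
17/10 = 1.7 sts per cm; 57.15 × 1.7 = 97.16 sts.
Next multiple of 11 → 99.
17 inches = 43.18 cm; × 2.533 = 109.39 → 109 rows.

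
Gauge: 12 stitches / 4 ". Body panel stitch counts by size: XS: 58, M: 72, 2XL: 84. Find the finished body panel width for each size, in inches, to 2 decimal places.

12/4 = 3 sts per in.
XS: 58 / 3 = 19.333 → 19.33 in.
M: 72 / 3 = 24.000 → 24.00 in.
2XL: 84 / 3 = 28.000 → 28.00 in.

XS 19.33 inches; M 24.00 inches; 2XL 28.00 inches.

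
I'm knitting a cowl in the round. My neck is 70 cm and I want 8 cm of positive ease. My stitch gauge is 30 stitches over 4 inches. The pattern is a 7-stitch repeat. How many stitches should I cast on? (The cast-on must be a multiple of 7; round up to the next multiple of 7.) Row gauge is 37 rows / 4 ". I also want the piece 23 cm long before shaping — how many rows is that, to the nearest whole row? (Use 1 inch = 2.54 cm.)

Finished = 70 + 8 = 78 cm.
78 cm × 1/2.54 = 30.71 inches.
30/4 = 7.5 sts per in; 30.71 × 7.5 = 230.31 sts.
Next multiple of 7 → 231.
23 cm = 9.06 inches; × 9.25 = 83.76 → 84 rows.

Cast on 231 stitches; work 84 rows.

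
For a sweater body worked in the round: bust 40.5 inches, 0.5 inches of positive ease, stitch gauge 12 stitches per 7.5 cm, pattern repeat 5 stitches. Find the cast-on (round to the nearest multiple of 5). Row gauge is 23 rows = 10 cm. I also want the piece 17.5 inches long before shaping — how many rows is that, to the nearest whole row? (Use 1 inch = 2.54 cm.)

Cast on 165 stitches; work 102 rows.

Finished = 40.5 + 0.5 = 41 inches.
41 inches × 2.54 = 104.14 cm.
12/7.5 = 1.6 sts per cm; 104.14 × 1.6 = 166.62 sts.
Nearest multiple of 5 → 165.
17.5 inches = 44.45 cm; × 2.3 = 102.23 → 102 rows.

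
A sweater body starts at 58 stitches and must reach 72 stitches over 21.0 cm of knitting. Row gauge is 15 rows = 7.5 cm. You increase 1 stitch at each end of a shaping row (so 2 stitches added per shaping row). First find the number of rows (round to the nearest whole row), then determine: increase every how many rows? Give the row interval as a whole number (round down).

Increase every 6th row.

Rows = 21.0 × 2 = 42.0 → 42 rows.
Stitches to add: 14 → 7 shaping rows (at 2 st each).
42 / 7 = 6.00 → every 6 rows.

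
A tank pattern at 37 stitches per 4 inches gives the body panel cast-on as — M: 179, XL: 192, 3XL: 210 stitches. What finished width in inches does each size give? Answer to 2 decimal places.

37/4 = 9.25 sts per in.
M: 179 / 9.25 = 19.351 → 19.35 in.
XL: 192 / 9.25 = 20.757 → 20.76 in.
3XL: 210 / 9.25 = 22.703 → 22.70 in.

M 19.35 inches; XL 20.76 inches; 3XL 22.70 inches.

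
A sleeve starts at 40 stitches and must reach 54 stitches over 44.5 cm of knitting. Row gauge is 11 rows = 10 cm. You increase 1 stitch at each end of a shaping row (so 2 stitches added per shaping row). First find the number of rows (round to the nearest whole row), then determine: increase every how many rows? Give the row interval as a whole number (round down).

Rows = 44.5 × 1.1 = 49.0 → 49 rows.
Stitches to add: 14 → 7 shaping rows (at 2 st each).
49 / 7 = 7.00 → every 7 rows.

Increase every 7th row.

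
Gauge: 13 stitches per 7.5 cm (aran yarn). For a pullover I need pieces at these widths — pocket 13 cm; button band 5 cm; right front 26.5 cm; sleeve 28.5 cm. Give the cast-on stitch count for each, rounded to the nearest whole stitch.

Rate = 13/7.5 = 1.733 sts per cm.
pocket: 13 × 1.733 = 22.53 → 23.
button band: 5 × 1.733 = 8.67 → 9.
right front: 26.5 × 1.733 = 45.93 → 46.
sleeve: 28.5 × 1.733 = 49.40 → 49.

pocket 23; button band 9; right front 46; sleeve 49.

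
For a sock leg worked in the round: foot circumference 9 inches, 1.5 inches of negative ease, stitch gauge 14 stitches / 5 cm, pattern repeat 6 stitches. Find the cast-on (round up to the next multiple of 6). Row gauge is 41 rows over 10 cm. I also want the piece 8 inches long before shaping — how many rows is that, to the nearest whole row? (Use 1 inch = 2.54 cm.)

Finished = 9 − 1.5 = 7.5 inches.
7.5 inches × 2.54 = 19.05 cm.
14/5 = 2.8 sts per cm; 19.05 × 2.8 = 53.34 sts.
Next multiple of 6 → 54.
8 inches = 20.32 cm; × 4.1 = 83.31 → 83 rows.

Cast on 54 stitches; work 83 rows.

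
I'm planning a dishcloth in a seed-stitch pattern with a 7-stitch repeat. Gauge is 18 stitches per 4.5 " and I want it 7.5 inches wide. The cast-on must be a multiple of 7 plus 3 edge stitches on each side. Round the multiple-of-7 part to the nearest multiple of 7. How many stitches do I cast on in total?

18 / 4.5 = 4 sts per inch.
7.5 × 4 = 30.00 sts.
Less 6 edge sts → 24.00 for the repeat.
Nearest multiple of 7: 21.
Add back 6 edge sts → 27.

CO 27 sts.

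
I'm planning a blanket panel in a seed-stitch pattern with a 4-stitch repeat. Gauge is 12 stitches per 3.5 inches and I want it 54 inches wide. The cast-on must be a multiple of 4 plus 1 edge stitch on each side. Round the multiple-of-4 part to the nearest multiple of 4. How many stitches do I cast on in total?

12 / 3.5 = 3.429 sts per inch.
54 × 3.429 = 185.14 sts.
Less 2 edge sts → 183.14 for the repeat.
Nearest multiple of 4: 184.
Add back 2 edge sts → 186.

Cast on 186 stitches.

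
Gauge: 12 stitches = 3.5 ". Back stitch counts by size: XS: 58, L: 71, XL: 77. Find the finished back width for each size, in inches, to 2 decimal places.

12/3.5 = 3.429 sts per in.
XS: 58 / 3.429 = 16.917 → 16.92 in.
L: 71 / 3.429 = 20.708 → 20.71 in.
XL: 77 / 3.429 = 22.458 → 22.46 in.

XS 16.92 inches; L 20.71 inches; XL 22.46 inches.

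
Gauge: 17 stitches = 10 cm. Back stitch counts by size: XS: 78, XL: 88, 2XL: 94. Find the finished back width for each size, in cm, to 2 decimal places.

17/10 = 1.7 sts per cm.
XS: 78 / 1.7 = 45.882 → 45.88 cm.
XL: 88 / 1.7 = 51.765 → 51.76 cm.
2XL: 94 / 1.7 = 55.294 → 55.29 cm.

XS 45.88 cm; XL 51.76 cm; 2XL 55.29 cm.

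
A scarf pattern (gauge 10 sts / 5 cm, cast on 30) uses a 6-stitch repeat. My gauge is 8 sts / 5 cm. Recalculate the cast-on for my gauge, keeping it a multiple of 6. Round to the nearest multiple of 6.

CO 24 sts.

30 × 8 / 10 = 24.00.
Nearest multiple of 6: 24.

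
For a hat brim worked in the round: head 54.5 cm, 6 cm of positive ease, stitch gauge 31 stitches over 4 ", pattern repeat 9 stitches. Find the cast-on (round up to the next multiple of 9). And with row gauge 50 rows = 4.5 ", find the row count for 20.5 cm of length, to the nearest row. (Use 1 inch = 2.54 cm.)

Cast on 189 stitches; work 90 rows.

Finished = 54.5 + 6 = 60.5 cm.
60.5 cm × 1/2.54 = 23.82 inches.
31/4 = 7.75 sts per in; 23.82 × 7.75 = 184.60 sts.
Next multiple of 9 → 189.
20.5 cm = 8.07 inches; × 11.111 = 89.68 → 90 rows.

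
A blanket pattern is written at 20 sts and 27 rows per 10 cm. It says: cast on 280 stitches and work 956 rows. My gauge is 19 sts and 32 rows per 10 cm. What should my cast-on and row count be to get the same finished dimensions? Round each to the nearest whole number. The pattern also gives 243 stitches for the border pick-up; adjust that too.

Stitches: 280 × 19/20 = 266.00 → 266.
Rows: 956 × 32/27 = 1133.04 → 1133.
border pick-up: 243 × 19/20 = 230.85 → 231.

Cast on 266 stitches; work 1133 rows; border pick-up 231 stitches.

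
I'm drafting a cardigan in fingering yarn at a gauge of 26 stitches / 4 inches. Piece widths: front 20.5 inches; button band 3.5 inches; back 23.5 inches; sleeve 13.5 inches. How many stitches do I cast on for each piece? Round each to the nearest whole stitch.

front 133; button band 23; back 153; sleeve 88.

Rate = 26/4 = 6.5 sts per in.
front: 20.5 × 6.5 = 133.25 → 133.
button band: 3.5 × 6.5 = 22.75 → 23.
back: 23.5 × 6.5 = 152.75 → 153.
sleeve: 13.5 × 6.5 = 87.75 → 88.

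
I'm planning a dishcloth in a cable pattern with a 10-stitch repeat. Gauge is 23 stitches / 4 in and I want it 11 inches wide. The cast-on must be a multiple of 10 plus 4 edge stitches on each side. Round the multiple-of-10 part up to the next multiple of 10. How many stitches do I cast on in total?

Cast on 68 stitches.

23 / 4 = 5.75 sts per inch.
11 × 5.75 = 63.25 sts.
Less 8 edge sts → 55.25 for the repeat.
Next multiple of 10: 60.
Add back 8 edge sts → 68.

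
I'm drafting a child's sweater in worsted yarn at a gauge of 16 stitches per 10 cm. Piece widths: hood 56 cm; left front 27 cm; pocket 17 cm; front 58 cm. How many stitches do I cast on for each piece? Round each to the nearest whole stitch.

hood 90; left front 43; pocket 27; front 93.

Rate = 16/10 = 1.6 sts per cm.
hood: 56 × 1.6 = 89.60 → 90.
left front: 27 × 1.6 = 43.20 → 43.
pocket: 17 × 1.6 = 27.20 → 27.
front: 58 × 1.6 = 92.80 → 93.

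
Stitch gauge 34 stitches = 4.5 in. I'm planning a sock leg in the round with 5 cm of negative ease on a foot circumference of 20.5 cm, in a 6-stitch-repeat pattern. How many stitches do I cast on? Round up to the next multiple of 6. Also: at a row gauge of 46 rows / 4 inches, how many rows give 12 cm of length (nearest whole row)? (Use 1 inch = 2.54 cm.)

Finished = 20.5 − 5 = 15.5 cm.
15.5 cm × 1/2.54 = 6.10 inches.
34/4.5 = 7.556 sts per in; 6.10 × 7.556 = 46.11 sts.
Next multiple of 6 → 48.
12 cm = 4.72 inches; × 11.5 = 54.33 → 54 rows.

Cast on 48 stitches; work 54 rows.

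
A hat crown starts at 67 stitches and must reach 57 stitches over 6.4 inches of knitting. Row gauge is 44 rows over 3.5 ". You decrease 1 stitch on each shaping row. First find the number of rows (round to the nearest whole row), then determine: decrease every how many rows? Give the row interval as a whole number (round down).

Rows = 6.4 × 12.571 = 80.5 → 80 rows.
Stitches to remove: 10 → 10 shaping rows (at 1 st each).
80 / 10 = 8.00 → every 8 rows.

Decrease every 8th row.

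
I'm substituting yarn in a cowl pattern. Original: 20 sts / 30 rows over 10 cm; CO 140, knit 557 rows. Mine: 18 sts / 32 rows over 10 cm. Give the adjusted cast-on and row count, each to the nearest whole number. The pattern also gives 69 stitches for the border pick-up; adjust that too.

Stitches: 140 × 18/20 = 126.00 → 126.
Rows: 557 × 32/30 = 594.13 → 594.
border pick-up: 69 × 18/20 = 62.10 → 62.

Cast on 126 stitches; work 594 rows; border pick-up 62 stitches.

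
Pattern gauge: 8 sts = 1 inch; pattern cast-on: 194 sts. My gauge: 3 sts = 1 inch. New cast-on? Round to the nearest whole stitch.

Cast on 73 stitches.

Scale factor = 3 / 8 = 0.375.
194 × 3 / 8 = 72.75 sts.
→ 73 sts.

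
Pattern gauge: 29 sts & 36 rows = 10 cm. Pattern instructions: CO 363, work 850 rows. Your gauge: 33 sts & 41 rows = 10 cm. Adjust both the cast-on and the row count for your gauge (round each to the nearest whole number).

Cast on 413 stitches; work 968 rows.

Stitches: 363 × 33/29 = 413.07 → 413.
Rows: 850 × 41/36 = 968.06 → 968.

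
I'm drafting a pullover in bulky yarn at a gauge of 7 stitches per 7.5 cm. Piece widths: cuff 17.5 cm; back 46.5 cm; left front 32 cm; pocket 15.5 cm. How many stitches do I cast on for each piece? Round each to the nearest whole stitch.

Rate = 7/7.5 = 0.933 sts per cm.
cuff: 17.5 × 0.933 = 16.33 → 16.
back: 46.5 × 0.933 = 43.40 → 43.
left front: 32 × 0.933 = 29.87 → 30.
pocket: 15.5 × 0.933 = 14.47 → 14.

cuff 16; back 43; left front 30; pocket 14.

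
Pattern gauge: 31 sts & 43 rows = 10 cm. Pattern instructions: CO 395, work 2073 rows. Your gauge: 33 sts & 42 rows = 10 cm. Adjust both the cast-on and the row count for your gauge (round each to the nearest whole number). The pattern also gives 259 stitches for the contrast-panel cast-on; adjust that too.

Stitches: 395 × 33/31 = 420.48 → 420.
Rows: 2073 × 42/43 = 2024.79 → 2025.
contrast-panel cast-on: 259 × 33/31 = 275.71 → 276.

Cast on 420 stitches; work 2025 rows; contrast-panel cast-on 276 stitches.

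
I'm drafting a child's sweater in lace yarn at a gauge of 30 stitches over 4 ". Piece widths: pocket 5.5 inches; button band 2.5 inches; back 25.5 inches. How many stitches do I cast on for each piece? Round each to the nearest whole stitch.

pocket 41; button band 19; back 191.

Rate = 30/4 = 7.5 sts per in.
pocket: 5.5 × 7.5 = 41.25 → 41.
button band: 2.5 × 7.5 = 18.75 → 19.
back: 25.5 × 7.5 = 191.25 → 191.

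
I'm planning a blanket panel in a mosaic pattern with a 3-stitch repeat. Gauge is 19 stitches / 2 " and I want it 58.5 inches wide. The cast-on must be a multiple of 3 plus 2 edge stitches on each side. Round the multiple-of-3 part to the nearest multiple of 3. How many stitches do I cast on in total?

556 stitches.

19 / 2 = 9.5 sts per inch.
58.5 × 9.5 = 555.75 sts.
Less 4 edge sts → 551.75 for the repeat.
Nearest multiple of 3: 552.
Add back 4 edge sts → 556.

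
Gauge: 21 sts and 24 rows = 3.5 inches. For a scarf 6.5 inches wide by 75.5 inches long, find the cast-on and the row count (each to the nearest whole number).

Cast on 39 stitches and work 518 rows.

Stitch gauge = 21/3.5 = 6 sts/in; 6.5 × 6 = 39.00 → 39 sts.
Row gauge = 24/3.5 = 6.857 rows/in; 75.5 × 6.857 = 517.71 → 518 rows.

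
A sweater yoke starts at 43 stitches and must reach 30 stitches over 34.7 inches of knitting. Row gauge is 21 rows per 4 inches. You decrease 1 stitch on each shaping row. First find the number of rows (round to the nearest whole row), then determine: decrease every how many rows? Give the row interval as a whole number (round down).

Rows = 34.7 × 5.25 = 182.2 → 182 rows.
Stitches to remove: 13 → 13 shaping rows (at 1 st each).
182 / 13 = 14.00 → every 14 rows.

Decrease every 14th row.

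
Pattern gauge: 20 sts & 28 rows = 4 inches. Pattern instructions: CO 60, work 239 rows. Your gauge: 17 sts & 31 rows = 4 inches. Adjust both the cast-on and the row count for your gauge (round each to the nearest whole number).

Cast on 51 stitches; work 265 rows.

Stitches: 60 × 17/20 = 51.00 → 51.
Rows: 239 × 31/28 = 264.61 → 265.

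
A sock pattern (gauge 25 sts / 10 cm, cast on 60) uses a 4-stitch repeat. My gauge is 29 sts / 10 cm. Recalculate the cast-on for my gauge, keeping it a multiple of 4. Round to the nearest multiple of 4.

Cast on 68 stitches.

60 × 29 / 25 = 69.60.
Nearest multiple of 4: 68.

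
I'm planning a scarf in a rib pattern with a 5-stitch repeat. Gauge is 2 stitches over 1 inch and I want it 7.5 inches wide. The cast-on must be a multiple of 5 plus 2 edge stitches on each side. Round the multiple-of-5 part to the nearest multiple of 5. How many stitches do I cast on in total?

2 / 1 = 2 sts per inch.
7.5 × 2 = 15.00 sts.
Less 4 edge sts → 11.00 for the repeat.
Nearest multiple of 5: 10.
Add back 4 edge sts → 14.

14 stitches.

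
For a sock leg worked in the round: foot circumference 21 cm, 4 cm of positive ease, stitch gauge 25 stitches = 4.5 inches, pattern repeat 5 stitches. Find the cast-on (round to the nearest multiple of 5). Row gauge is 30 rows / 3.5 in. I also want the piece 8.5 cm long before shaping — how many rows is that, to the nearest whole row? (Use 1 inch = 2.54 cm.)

Finished = 21 + 4 = 25 cm.
25 cm × 1/2.54 = 9.84 inches.
25/4.5 = 5.556 sts per in; 9.84 × 5.556 = 54.68 sts.
Nearest multiple of 5 → 55.
8.5 cm = 3.35 inches; × 8.571 = 28.68 → 29 rows.

Cast on 55 stitches; work 29 rows.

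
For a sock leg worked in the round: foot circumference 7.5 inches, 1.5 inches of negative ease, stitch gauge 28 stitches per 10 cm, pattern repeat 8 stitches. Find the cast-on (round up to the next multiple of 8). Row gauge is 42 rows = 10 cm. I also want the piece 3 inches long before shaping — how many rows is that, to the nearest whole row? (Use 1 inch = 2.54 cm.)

Cast on 48 stitches; work 32 rows.

Finished = 7.5 − 1.5 = 6 inches.
6 inches × 2.54 = 15.24 cm.
28/10 = 2.8 sts per cm; 15.24 × 2.8 = 42.67 sts.
Next multiple of 8 → 48.
3 inches = 7.62 cm; × 4.2 = 32.00 → 32 rows.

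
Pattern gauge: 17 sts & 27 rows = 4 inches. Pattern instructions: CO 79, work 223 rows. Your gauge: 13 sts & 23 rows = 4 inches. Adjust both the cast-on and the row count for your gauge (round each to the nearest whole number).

Cast on 60 stitches; work 190 rows.

Stitches: 79 × 13/17 = 60.41 → 60.
Rows: 223 × 23/27 = 189.96 → 190.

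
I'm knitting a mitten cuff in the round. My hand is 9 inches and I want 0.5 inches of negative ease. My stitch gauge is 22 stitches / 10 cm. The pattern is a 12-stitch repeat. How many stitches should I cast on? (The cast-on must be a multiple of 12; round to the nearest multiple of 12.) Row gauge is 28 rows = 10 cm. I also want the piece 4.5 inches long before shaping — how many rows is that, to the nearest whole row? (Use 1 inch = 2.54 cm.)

Finished = 9 − 0.5 = 8.5 inches.
8.5 inches × 2.54 = 21.59 cm.
22/10 = 2.2 sts per cm; 21.59 × 2.2 = 47.50 sts.
Nearest multiple of 12 → 48.
4.5 inches = 11.43 cm; × 2.8 = 32.00 → 32 rows.

Cast on 48 stitches; work 32 rows.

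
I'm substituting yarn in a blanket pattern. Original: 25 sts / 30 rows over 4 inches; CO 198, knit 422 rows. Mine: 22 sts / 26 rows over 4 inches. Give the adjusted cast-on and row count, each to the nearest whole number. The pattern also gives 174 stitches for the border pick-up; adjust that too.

Stitches: 198 × 22/25 = 174.24 → 174.
Rows: 422 × 26/30 = 365.73 → 366.
border pick-up: 174 × 22/25 = 153.12 → 153.

Cast on 174 stitches; work 366 rows; border pick-up 153 stitches.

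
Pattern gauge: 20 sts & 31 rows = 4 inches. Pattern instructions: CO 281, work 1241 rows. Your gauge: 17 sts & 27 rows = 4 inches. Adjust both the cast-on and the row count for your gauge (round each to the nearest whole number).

Cast on 239 stitches; work 1081 rows.

Stitches: 281 × 17/20 = 238.85 → 239.
Rows: 1241 × 27/31 = 1080.87 → 1081.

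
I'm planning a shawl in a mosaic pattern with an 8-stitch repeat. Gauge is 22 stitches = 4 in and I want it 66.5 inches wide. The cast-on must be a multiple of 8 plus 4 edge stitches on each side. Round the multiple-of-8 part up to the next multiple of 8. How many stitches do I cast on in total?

Cast on 368 stitches.

22 / 4 = 5.5 sts per inch.
66.5 × 5.5 = 365.75 sts.
Less 8 edge sts → 357.75 for the repeat.
Next multiple of 8: 360.
Add back 8 edge sts → 368.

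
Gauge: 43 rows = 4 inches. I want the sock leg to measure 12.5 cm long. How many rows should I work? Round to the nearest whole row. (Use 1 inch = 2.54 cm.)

12.5 cm = 4.92 in.
43 rows / 4 in = 10.75 rows per inch.
4.92 × 10.75 = 52.90 rows.
Round to nearest → 53.

Knit 53 rows.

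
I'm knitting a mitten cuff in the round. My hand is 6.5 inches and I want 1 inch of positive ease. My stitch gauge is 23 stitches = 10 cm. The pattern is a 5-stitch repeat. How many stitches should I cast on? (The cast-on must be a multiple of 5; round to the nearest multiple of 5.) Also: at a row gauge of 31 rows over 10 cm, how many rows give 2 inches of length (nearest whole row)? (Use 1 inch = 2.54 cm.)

Finished = 6.5 + 1 = 7.5 inches.
7.5 inches × 2.54 = 19.05 cm.
23/10 = 2.3 sts per cm; 19.05 × 2.3 = 43.81 sts.
Nearest multiple of 5 → 45.
2 inches = 5.08 cm; × 3.1 = 15.75 → 16 rows.

Cast on 45 stitches; work 16 rows.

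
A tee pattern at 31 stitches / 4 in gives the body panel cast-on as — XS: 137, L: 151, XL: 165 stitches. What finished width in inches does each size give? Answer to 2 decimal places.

XS 17.68 inches; L 19.48 inches; XL 21.29 inches.

31/4 = 7.75 sts per in.
XS: 137 / 7.75 = 17.677 → 17.68 in.
L: 151 / 7.75 = 19.484 → 19.48 in.
XL: 165 / 7.75 = 21.290 → 21.29 in.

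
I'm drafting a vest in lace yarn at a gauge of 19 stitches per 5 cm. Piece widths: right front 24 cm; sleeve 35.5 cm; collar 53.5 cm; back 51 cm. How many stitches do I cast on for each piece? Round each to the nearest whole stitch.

right front 91; sleeve 135; collar 203; back 194.

Rate = 19/5 = 3.8 sts per cm.
right front: 24 × 3.8 = 91.20 → 91.
sleeve: 35.5 × 3.8 = 134.90 → 135.
collar: 53.5 × 3.8 = 203.30 → 203.
back: 51 × 3.8 = 193.80 → 194.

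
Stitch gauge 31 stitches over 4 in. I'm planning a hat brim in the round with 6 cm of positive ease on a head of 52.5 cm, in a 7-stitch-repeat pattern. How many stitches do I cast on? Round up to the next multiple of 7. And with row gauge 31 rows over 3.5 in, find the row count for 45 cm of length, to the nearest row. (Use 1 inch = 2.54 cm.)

Finished = 52.5 + 6 = 58.5 cm.
58.5 cm × 1/2.54 = 23.03 inches.
31/4 = 7.75 sts per in; 23.03 × 7.75 = 178.49 sts.
Next multiple of 7 → 182.
45 cm = 17.72 inches; × 8.857 = 156.92 → 157 rows.

Cast on 182 stitches; work 157 rows.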